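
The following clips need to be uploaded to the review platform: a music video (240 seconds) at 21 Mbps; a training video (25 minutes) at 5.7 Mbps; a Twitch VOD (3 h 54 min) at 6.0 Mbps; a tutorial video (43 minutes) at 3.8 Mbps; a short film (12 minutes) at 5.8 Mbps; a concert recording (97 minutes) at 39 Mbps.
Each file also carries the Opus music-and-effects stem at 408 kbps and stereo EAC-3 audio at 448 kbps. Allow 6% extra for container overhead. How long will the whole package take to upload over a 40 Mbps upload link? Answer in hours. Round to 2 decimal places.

2.65 hours

Audio total: 408 + 448 = 856 kbps = 0.856 Mbps.
music video: 21.856 Mbps × 240 s × 1.06 = 5560.2 Mb
training video: 6.556 Mbps × 1500 s × 1.06 = 10424.0 Mb
Twitch VOD: 6.856 Mbps × 14040 s × 1.06 = 102033.7 Mb
tutorial video: 4.656 Mbps × 2580 s × 1.06 = 12733.2 Mb
short film: 6.656 Mbps × 720 s × 1.06 = 5079.9 Mb
concert recording: 39.856 Mbps × 5820 s × 1.06 = 245879.6 Mb
Total: 381710.7 Mb = 47713.8 MB.
At 40 Mbps: 381710.7 / 40 = 9543 s ≈ 2.65 hours.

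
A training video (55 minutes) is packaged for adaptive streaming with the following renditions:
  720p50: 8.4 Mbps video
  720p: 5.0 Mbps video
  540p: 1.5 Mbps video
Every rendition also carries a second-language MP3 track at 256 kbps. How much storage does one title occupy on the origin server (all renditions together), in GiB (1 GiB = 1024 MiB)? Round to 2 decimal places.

6.02 GiB

55 min = 3300 s
Audio: 256 kbps = 0.256 Mbps.
Sum of rendition bitrates: (8.4+0.256) + (5.0+0.256) + (1.5+0.256) = 15.668 Mbps.
× 3300 s = 51,704 Mb = 6,463 MB = 6.019 GiB.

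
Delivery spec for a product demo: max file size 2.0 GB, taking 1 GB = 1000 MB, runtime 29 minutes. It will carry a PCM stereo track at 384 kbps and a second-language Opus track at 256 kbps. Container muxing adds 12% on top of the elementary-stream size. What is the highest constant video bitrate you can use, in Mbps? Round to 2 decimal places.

Budget: 2.0 GB = 16000.0 Mb.
Stream payload after overhead: 16000.0 / 1.12 = 14285.7 Mb.
29 min = 1740 s
Total bitrate budget: 14285.7 Mb / 1740 s = 8.210 Mbps.
Audio total: 384 + 256 = 640 kbps = 0.640 Mbps.
Video: 8.210 − 0.640 = 7.570 Mbps.

7.57 Mbps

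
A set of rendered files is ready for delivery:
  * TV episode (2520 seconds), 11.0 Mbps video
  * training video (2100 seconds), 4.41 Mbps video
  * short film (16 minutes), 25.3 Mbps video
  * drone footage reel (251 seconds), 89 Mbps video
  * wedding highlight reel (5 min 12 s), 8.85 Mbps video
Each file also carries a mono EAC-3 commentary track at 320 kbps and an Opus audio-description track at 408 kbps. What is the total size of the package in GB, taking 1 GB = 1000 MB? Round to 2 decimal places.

11.36 GB

Audio total: 320 + 408 = 728 kbps = 0.728 Mbps.
TV episode: 11.728 Mbps × 2520 s = 29554.6 Mb
training video: 5.138 Mbps × 2100 s = 10789.8 Mb
short film: 26.028 Mbps × 960 s = 24986.9 Mb
drone footage reel: 89.728 Mbps × 251 s = 22521.7 Mb
wedding highlight reel: 9.578 Mbps × 312 s = 2988.3 Mb
Total: 90841.3 Mb = 11355.2 MB.
= 11.36 GB.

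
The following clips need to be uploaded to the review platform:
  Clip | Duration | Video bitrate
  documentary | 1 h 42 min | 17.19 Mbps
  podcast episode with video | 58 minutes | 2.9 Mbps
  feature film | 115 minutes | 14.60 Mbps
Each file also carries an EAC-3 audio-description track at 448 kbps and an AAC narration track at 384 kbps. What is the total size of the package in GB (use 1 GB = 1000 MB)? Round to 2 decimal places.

Audio total: 448 + 384 = 832 kbps = 0.832 Mbps.
documentary: 18.022 Mbps × 6120 s = 110294.6 Mb
podcast episode with video: 3.732 Mbps × 3480 s = 12987.4 Mb
feature film: 15.432 Mbps × 6900 s = 106480.8 Mb
Total: 229762.8 Mb = 28720.3 MB.
= 28.72 GB.

28.72 GB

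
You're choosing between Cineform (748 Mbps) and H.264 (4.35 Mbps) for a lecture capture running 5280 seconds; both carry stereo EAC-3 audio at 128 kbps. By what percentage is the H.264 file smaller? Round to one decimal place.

Audio: 128 kbps = 0.128 Mbps.
Cineform: 748.128 Mbps × 5280 s = 3950115.8 Mb = 493.764 GB.
H.264: 4.478 Mbps × 5280 s = 23643.8 Mb = 2.955 GB.
Reduction: (1 − 2.955/493.764) × 100 = 99.40%.

99.4%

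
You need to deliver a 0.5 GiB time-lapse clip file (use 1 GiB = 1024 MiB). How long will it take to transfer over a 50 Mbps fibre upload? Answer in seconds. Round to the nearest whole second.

86 seconds

File: 0.5 GiB = 4295.0 Mb.
At 50 Mbps: 4295.0 / 50 = 85.9 s ≈ 85.9 seconds.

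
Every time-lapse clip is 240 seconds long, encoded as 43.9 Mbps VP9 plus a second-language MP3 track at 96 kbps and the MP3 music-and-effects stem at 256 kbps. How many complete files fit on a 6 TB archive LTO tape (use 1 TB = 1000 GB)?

4519

Audio total: 96 + 256 = 352 kbps = 0.352 Mbps.
Total bitrate: 44.252 Mbps.
Per item: 44.252 Mbps × 240 s = 10,620 Mb = 1,328 MB.
Capacity: 6 TB = 48,000,000 Mb; 4519.57 items → 4519 complete.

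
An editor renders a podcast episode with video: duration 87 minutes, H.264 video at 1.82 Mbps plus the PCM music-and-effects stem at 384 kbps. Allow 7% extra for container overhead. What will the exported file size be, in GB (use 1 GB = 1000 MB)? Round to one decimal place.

1.5 GB

87 min = 5220 s
Audio: 384 kbps = 0.384 Mbps.
Total bitrate: 1.82 + 0.384 = 2.204 Mbps.
Stream data: 2.204 Mbps × 5220 s = 11504.9 Mb.
With 7% container overhead: ×1.07.
12,310 Mb ÷ 8 = 1,539 MB → 1.539 GB.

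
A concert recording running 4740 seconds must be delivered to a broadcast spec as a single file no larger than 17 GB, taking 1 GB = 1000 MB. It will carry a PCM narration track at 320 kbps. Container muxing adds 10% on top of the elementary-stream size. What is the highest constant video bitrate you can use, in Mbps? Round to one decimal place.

Budget: 17 GB = 136000.0 Mb.
Stream payload after overhead: 136000.0 / 1.10 = 123636.4 Mb.
Total bitrate budget: 123636.4 Mb / 4740 s = 26.084 Mbps.
Audio: 320 kbps = 0.320 Mbps.
Video: 26.084 − 0.320 = 25.764 Mbps.

25.8 Mbps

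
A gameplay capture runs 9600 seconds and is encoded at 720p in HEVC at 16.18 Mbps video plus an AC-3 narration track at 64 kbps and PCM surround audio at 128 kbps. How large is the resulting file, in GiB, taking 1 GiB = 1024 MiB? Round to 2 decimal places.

18.30 GiB

Audio total: 64 + 128 = 192 kbps = 0.192 Mbps.
Total bitrate: 16.18 + 0.192 = 16.372 Mbps.
Stream data: 16.372 Mbps × 9600 s = 157171.2 Mb.
157,171 Mb = 19,646,400,000 bytes ÷ 1,073,741,824 = 18.30 GiB.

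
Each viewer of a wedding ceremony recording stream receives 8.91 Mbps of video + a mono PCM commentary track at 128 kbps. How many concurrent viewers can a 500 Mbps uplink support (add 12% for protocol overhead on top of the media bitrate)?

49

Audio: 128 kbps = 0.128 Mbps.
Per-viewer media rate: 9.038 Mbps.
On the wire with 12% overhead: 10.123 Mbps.
500 Mbps = 500.0 Mbps; 500.0 / 10.123 = 49.39 → 49 viewers.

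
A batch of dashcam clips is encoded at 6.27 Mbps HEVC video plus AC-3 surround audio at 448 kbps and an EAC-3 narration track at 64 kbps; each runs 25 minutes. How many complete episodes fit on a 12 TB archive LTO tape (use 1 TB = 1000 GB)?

25 min = 1500 s
Audio total: 448 + 64 = 512 kbps = 0.512 Mbps.
Total bitrate: 6.782 Mbps.
Per item: 6.782 Mbps × 1500 s = 10,173 Mb = 1,272 MB.
Capacity: 12 TB = 96,000,000 Mb; 9436.74 items → 9436 complete.

9436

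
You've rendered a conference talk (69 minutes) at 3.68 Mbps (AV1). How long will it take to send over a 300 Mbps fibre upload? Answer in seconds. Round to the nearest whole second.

69 min = 4140 s
File: 3.680 Mbps × 4140 s = 15235.2 Mb.
At 300 Mbps: 15235.2 / 300 = 50.8 s ≈ 50.8 seconds.

51 seconds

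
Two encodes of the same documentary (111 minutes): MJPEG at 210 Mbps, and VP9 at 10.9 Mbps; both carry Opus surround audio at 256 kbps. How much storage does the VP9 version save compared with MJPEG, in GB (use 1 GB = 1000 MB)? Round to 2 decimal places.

165.75 GB

111 min = 6660 s
Audio: 256 kbps = 0.256 Mbps.
MJPEG: 210.256 Mbps × 6660 s = 1400305.0 Mb = 175.038 GB.
VP9: 11.156 Mbps × 6660 s = 74299.0 Mb = 9.287 GB.
Saving: 175.038 − 9.287 = 165.751 GB.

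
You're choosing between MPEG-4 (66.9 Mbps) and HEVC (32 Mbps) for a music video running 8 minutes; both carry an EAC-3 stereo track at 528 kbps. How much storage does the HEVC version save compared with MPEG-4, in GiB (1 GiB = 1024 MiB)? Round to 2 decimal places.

1.95 GiB

8 min = 480 s
Audio: 528 kbps = 0.528 Mbps.
MPEG-4: 67.428 Mbps × 480 s = 32365.4 Mb = 3.768 GiB.
HEVC: 32.528 Mbps × 480 s = 15613.4 Mb = 1.818 GiB.
Saving: 3.768 − 1.818 = 1.950 GiB.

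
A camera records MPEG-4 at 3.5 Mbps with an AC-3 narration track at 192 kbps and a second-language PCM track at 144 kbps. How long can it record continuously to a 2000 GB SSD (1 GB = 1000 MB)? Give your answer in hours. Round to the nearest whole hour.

Audio total: 192 + 144 = 336 kbps = 0.336 Mbps.
Total bitrate: 3.5 + 0.336 = 3.836 Mbps.
Capacity: 2000 GB = 16,000,000 Mb.
Recording time: 16,000,000 / 3.836 = 4,171,011 s ≈ 1,159 hours.

1159 hours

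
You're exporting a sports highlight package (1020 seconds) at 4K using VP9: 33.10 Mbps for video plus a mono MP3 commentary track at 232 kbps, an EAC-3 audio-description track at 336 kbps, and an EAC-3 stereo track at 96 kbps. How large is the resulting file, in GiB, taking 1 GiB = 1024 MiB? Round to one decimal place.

4.0 GiB

Audio total: 232 + 336 + 96 = 664 kbps = 0.664 Mbps.
Total bitrate: 33.10 + 0.664 = 33.764 Mbps.
Stream data: 33.764 Mbps × 1020 s = 34439.3 Mb.
34,439 Mb = 4,304,910,000 bytes ÷ 1,073,741,824 = 4.009 GiB.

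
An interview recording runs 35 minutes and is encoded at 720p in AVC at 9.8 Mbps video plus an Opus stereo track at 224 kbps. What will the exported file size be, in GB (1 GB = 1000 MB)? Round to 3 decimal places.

35 min = 2100 s
Audio: 224 kbps = 0.224 Mbps.
Total bitrate: 9.8 + 0.224 = 10.024 Mbps.
Stream data: 10.024 Mbps × 2100 s = 21050.4 Mb.
21,050 Mb ÷ 8 = 2,631 MB → 2.631 GB.

2.631 GB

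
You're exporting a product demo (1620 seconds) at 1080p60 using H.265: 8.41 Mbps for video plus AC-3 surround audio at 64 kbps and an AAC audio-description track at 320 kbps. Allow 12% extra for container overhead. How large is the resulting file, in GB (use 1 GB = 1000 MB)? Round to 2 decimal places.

1.99 GB

Audio total: 64 + 320 = 384 kbps = 0.384 Mbps.
Total bitrate: 8.41 + 0.384 = 8.794 Mbps.
Stream data: 8.794 Mbps × 1620 s = 14246.3 Mb.
With 12% container overhead: ×1.12.
15,956 Mb ÷ 8 = 1,994 MB → 1.994 GB.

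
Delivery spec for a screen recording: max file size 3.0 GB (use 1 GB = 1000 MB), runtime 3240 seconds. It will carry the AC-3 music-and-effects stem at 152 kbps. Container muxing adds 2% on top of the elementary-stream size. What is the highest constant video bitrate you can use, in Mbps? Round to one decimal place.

7.1 Mbps

Budget: 3.0 GB = 24000.0 Mb.
Stream payload after overhead: 24000.0 / 1.02 = 23529.4 Mb.
Total bitrate budget: 23529.4 Mb / 3240 s = 7.262 Mbps.
Audio: 152 kbps = 0.152 Mbps.
Video: 7.262 − 0.152 = 7.110 Mbps.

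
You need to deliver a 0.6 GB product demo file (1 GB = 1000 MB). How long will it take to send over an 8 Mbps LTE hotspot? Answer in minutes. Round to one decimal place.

File: 0.6 GB = 4800.0 Mb.
At 8 Mbps: 4800.0 / 8 = 600.0 s ≈ 10 minutes.

10.0 minutes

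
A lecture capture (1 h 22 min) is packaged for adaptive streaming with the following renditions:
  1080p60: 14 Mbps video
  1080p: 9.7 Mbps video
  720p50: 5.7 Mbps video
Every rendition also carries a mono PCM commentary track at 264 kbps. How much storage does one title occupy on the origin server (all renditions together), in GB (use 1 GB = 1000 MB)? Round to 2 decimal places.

1 h 22 min = 82 min = 4920 s
Audio: 264 kbps = 0.264 Mbps.
Sum of rendition bitrates: (14+0.264) + (9.7+0.264) + (5.7+0.264) = 30.192 Mbps.
× 4920 s = 148,545 Mb = 18,568 MB = 18.57 GB.

18.57 GB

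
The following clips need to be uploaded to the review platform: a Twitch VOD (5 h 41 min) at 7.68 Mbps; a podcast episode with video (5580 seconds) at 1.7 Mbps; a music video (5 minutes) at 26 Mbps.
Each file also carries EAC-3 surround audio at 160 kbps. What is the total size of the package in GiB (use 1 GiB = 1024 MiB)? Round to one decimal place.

20.8 GiB

Audio: 160 kbps = 0.160 Mbps.
Twitch VOD: 7.840 Mbps × 20460 s = 160406.4 Mb
podcast episode with video: 1.860 Mbps × 5580 s = 10378.8 Mb
music video: 26.160 Mbps × 300 s = 7848.0 Mb
Total: 178633.2 Mb = 22329.2 MB.
= 20.80 GiB.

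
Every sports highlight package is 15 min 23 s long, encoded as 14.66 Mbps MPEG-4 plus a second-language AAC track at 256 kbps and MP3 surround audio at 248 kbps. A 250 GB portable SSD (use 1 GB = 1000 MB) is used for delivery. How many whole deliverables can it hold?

15 min 23 s = 923 s
Audio total: 256 + 248 = 504 kbps = 0.504 Mbps.
Total bitrate: 15.164 Mbps.
Per item: 15.164 Mbps × 923 s = 13,996 Mb = 1,750 MB.
Capacity: 250 GB = 2,000,000 Mb; 142.89 items → 142 complete.

142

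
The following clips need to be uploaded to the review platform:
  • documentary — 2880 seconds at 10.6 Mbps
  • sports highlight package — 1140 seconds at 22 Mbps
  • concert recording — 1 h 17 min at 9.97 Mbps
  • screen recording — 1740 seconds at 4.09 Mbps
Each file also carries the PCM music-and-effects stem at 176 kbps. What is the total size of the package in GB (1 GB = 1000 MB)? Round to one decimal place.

13.8 GB

Audio: 176 kbps = 0.176 Mbps.
documentary: 10.776 Mbps × 2880 s = 31034.9 Mb
sports highlight package: 22.176 Mbps × 1140 s = 25280.6 Mb
concert recording: 10.146 Mbps × 4620 s = 46874.5 Mb
screen recording: 4.266 Mbps × 1740 s = 7422.8 Mb
Total: 110612.9 Mb = 13826.6 MB.
= 13.83 GB.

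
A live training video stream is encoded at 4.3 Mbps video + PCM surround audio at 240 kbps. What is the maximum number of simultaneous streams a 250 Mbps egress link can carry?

55

Audio: 240 kbps = 0.240 Mbps.
Per-viewer media rate: 4.540 Mbps.
250 Mbps = 250.0 Mbps; 250.0 / 4.540 = 55.07 → 55 viewers.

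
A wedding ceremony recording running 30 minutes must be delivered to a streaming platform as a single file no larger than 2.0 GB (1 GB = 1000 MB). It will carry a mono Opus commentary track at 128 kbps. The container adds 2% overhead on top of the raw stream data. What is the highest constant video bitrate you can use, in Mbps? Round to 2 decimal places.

Budget: 2.0 GB = 16000.0 Mb.
Stream payload after overhead: 16000.0 / 1.02 = 15686.3 Mb.
30 min = 1800 s
Total bitrate budget: 15686.3 Mb / 1800 s = 8.715 Mbps.
Audio: 128 kbps = 0.128 Mbps.
Video: 8.715 − 0.128 = 8.587 Mbps.

8.59 Mbps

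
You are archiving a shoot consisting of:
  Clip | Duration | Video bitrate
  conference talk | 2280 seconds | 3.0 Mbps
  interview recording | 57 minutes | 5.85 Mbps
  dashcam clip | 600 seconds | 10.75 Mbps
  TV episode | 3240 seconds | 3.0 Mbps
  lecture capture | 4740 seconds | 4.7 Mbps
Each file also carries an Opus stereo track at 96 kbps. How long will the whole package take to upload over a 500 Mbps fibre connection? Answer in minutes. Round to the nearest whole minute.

Audio: 96 kbps = 0.096 Mbps.
conference talk: 3.096 Mbps × 2280 s = 7058.9 Mb
interview recording: 5.946 Mbps × 3420 s = 20335.3 Mb
dashcam clip: 10.846 Mbps × 600 s = 6507.6 Mb
TV episode: 3.096 Mbps × 3240 s = 10031.0 Mb
lecture capture: 4.796 Mbps × 4740 s = 22733.0 Mb
Total: 66665.9 Mb = 8333.2 MB.
At 500 Mbps: 66665.9 / 500 = 133 s ≈ 2.22 minutes.

2 minutes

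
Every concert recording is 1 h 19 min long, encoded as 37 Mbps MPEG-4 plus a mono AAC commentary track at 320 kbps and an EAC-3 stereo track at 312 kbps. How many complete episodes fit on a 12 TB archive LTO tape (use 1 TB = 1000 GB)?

538

1 h 19 min = 79 min = 4740 s
Audio total: 320 + 312 = 632 kbps = 0.632 Mbps.
Total bitrate: 37.632 Mbps.
Per item: 37.632 Mbps × 4740 s = 178,376 Mb = 22,297 MB.
Capacity: 12 TB = 96,000,000 Mb; 538.19 items → 538 complete.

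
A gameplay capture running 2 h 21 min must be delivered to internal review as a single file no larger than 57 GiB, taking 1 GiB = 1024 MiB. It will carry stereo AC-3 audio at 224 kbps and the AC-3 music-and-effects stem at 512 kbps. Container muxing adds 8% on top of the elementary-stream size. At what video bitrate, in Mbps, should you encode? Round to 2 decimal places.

52.85 Mbps

Budget: 57 GiB = 489626.3 Mb.
Stream payload after overhead: 489626.3 / 1.08 = 453357.7 Mb.
2 h 21 min = 141 min = 8460 s
Total bitrate budget: 453357.7 Mb / 8460 s = 53.588 Mbps.
Audio total: 224 + 512 = 736 kbps = 0.736 Mbps.
Video: 53.588 − 0.736 = 52.852 Mbps.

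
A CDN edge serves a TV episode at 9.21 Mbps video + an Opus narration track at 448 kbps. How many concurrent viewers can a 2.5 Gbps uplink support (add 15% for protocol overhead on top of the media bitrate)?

Audio: 448 kbps = 0.448 Mbps.
Per-viewer media rate: 9.658 Mbps.
On the wire with 15% overhead: 11.107 Mbps.
2.5 Gbps = 2,500 Mbps; 2,500 / 11.107 = 225.09 → 225 viewers.

225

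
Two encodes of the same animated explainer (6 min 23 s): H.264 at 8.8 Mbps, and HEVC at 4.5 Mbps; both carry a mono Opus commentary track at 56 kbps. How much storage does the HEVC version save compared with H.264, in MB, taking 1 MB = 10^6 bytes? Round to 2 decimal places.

205.86 MB

6 min 23 s = 383 s
Audio: 56 kbps = 0.056 Mbps.
H.264: 8.856 Mbps × 383 s = 3391.8 Mb = 423.981 MB.
HEVC: 4.556 Mbps × 383 s = 1744.9 Mb = 218.119 MB.
Saving: 423.981 − 218.119 = 205.863 MB.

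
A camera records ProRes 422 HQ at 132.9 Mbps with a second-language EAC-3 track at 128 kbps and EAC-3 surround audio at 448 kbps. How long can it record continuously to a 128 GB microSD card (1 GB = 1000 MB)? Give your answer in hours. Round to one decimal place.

Audio total: 128 + 448 = 576 kbps = 0.576 Mbps.
Total bitrate: 132.9 + 0.576 = 133.476 Mbps.
Capacity: 128 GB = 1,024,000 Mb.
Recording time: 1,024,000 / 133.476 = 7,672 s ≈ 2.13 hours.

2.1 hours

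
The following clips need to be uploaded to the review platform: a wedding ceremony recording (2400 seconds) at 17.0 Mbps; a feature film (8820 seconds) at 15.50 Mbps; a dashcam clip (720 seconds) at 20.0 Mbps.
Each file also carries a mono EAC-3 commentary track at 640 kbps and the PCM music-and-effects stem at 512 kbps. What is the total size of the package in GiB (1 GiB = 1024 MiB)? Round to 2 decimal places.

Audio total: 640 + 512 = 1152 kbps = 1.152 Mbps.
wedding ceremony recording: 18.152 Mbps × 2400 s = 43564.8 Mb
feature film: 16.652 Mbps × 8820 s = 146870.6 Mb
dashcam clip: 21.152 Mbps × 720 s = 15229.4 Mb
Total: 205664.9 Mb = 25708.1 MB.
= 23.94 GiB.

23.94 GiB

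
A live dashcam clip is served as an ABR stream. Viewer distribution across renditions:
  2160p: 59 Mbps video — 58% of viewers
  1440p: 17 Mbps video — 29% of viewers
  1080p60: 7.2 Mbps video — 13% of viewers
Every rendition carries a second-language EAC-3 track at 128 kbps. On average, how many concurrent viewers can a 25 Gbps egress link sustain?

Audio: 128 kbps = 0.128 Mbps.
Average per-viewer bitrate: 0.58×59.128 + 0.29×17.128 + 0.13×7.328 = 40.214 Mbps.
25 Gbps = 25,000 Mbps; 25,000 / 40.214 = 621.67 → 621.

621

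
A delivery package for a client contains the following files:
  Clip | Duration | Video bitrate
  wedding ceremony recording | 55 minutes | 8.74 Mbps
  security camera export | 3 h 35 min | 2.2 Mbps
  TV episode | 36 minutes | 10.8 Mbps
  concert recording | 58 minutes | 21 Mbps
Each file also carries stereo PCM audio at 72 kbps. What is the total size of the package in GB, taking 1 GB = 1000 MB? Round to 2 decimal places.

Audio: 72 kbps = 0.072 Mbps.
wedding ceremony recording: 8.812 Mbps × 3300 s = 29079.6 Mb
security camera export: 2.272 Mbps × 12900 s = 29308.8 Mb
TV episode: 10.872 Mbps × 2160 s = 23483.5 Mb
concert recording: 21.072 Mbps × 3480 s = 73330.6 Mb
Total: 155202.5 Mb = 19400.3 MB.
= 19.40 GB.

19.40 GB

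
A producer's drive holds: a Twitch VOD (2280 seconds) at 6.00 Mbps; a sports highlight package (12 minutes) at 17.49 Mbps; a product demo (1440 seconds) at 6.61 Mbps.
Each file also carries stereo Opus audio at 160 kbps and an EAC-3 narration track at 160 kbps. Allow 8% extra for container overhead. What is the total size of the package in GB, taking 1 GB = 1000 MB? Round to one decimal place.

Audio total: 160 + 160 = 320 kbps = 0.320 Mbps.
Twitch VOD: 6.320 Mbps × 2280 s × 1.08 = 15562.4 Mb
sports highlight package: 17.810 Mbps × 720 s × 1.08 = 13849.1 Mb
product demo: 6.930 Mbps × 1440 s × 1.08 = 10777.5 Mb
Total: 40189.0 Mb = 5023.6 MB.
= 5.024 GB.

5.0 GB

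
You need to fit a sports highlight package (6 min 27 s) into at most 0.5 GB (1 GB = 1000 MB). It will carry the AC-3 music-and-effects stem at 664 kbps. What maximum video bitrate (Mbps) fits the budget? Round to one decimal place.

Budget: 0.5 GB = 4000.0 Mb.
6 min 27 s = 387 s
Total bitrate budget: 4000.0 Mb / 387 s = 10.336 Mbps.
Audio: 664 kbps = 0.664 Mbps.
Video: 10.336 − 0.664 = 9.672 Mbps.

9.7 Mbps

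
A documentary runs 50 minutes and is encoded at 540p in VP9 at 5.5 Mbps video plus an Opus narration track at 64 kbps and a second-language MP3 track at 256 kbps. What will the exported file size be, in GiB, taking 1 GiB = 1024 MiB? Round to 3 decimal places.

50 min = 3000 s
Audio total: 64 + 256 = 320 kbps = 0.320 Mbps.
Total bitrate: 5.5 + 0.320 = 5.820 Mbps.
Stream data: 5.820 Mbps × 3000 s = 17460.0 Mb.
17,460 Mb = 2,182,500,000 bytes ÷ 1,073,741,824 = 2.033 GiB.

2.033 GiB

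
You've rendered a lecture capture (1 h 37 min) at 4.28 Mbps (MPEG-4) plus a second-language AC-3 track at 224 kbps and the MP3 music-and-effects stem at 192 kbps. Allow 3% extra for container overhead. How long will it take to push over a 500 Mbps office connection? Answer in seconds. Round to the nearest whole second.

56 seconds

1 h 37 min = 97 min = 5820 s
Audio total: 224 + 192 = 416 kbps = 0.416 Mbps.
Total bitrate: 4.696 Mbps.
File: 4.696 Mbps × 5820 s = 27330.7 Mb.
With 3% container overhead: ×1.03. → 28150.6 Mb.
At 500 Mbps: 28150.6 / 500 = 56.3 s ≈ 56.3 seconds.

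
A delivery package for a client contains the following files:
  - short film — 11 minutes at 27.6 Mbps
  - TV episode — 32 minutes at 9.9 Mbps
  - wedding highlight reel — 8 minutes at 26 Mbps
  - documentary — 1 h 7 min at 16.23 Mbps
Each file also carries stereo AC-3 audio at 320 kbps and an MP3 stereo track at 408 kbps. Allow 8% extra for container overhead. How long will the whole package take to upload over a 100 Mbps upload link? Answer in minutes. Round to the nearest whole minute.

22 minutes

Audio total: 320 + 408 = 728 kbps = 0.728 Mbps.
short film: 28.328 Mbps × 660 s × 1.08 = 20192.2 Mb
TV episode: 10.628 Mbps × 1920 s × 1.08 = 22038.2 Mb
wedding highlight reel: 26.728 Mbps × 480 s × 1.08 = 13855.8 Mb
documentary: 16.958 Mbps × 4020 s × 1.08 = 73624.9 Mb
Total: 129711.1 Mb = 16213.9 MB.
At 100 Mbps: 129711.1 / 100 = 1297 s ≈ 21.6 minutes.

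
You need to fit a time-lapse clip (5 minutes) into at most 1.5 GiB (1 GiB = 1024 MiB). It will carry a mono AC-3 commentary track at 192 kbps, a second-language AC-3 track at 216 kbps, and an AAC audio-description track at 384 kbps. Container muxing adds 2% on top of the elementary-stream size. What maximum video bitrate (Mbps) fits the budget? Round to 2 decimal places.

41.32 Mbps

Budget: 1.5 GiB = 12884.9 Mb.
Stream payload after overhead: 12884.9 / 1.02 = 12632.3 Mb.
5 min = 300 s
Total bitrate budget: 12632.3 Mb / 300 s = 42.108 Mbps.
Audio total: 192 + 216 + 384 = 792 kbps = 0.792 Mbps.
Video: 42.108 − 0.792 = 41.316 Mbps.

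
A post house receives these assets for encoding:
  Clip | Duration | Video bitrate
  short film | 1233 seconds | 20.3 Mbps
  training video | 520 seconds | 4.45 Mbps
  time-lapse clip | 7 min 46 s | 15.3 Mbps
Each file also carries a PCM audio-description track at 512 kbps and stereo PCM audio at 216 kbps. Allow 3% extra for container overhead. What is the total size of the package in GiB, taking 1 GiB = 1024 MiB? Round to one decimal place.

Audio total: 512 + 216 = 728 kbps = 0.728 Mbps.
short film: 21.028 Mbps × 1233 s × 1.03 = 26705.3 Mb
training video: 5.178 Mbps × 520 s × 1.03 = 2773.3 Mb
time-lapse clip: 16.028 Mbps × 466 s × 1.03 = 7693.1 Mb
Total: 37171.8 Mb = 4646.5 MB.
= 4.327 GiB.

4.3 GiB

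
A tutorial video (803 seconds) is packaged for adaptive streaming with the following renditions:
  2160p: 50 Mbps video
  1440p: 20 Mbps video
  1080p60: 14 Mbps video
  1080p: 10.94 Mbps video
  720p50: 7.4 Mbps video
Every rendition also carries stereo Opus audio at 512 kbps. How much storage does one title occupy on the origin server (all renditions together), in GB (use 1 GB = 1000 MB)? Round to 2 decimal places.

Audio: 512 kbps = 0.512 Mbps.
Sum of rendition bitrates: (50+0.512) + (20+0.512) + (14+0.512) + (10.94+0.512) + (7.4+0.512) = 104.900 Mbps.
× 803 s = 84,235 Mb = 10,529 MB = 10.53 GB.

10.53 GB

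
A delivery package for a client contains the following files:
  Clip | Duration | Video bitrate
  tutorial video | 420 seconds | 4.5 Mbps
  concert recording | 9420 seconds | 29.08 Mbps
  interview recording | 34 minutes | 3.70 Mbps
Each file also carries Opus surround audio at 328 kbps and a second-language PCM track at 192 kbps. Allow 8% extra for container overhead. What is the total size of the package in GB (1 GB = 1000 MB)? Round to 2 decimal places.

39.09 GB

Audio total: 328 + 192 = 520 kbps = 0.520 Mbps.
tutorial video: 5.020 Mbps × 420 s × 1.08 = 2277.1 Mb
concert recording: 29.600 Mbps × 9420 s × 1.08 = 301138.6 Mb
interview recording: 4.220 Mbps × 2040 s × 1.08 = 9297.5 Mb
Total: 312713.1 Mb = 39089.1 MB.
= 39.09 GB.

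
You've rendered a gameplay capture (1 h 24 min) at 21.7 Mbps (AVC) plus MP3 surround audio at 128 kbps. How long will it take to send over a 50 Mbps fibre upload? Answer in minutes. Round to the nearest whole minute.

1 h 24 min = 84 min = 5040 s
Audio: 128 kbps = 0.128 Mbps.
Total bitrate: 21.828 Mbps.
File: 21.828 Mbps × 5040 s = 110013.1 Mb.
At 50 Mbps: 110013.1 / 50 = 2200.3 s ≈ 36.7 minutes.

37 minutes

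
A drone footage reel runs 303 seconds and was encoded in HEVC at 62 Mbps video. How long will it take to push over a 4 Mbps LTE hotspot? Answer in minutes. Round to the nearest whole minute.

File: 62.000 Mbps × 303 s = 18786.0 Mb.
At 4 Mbps: 18786.0 / 4 = 4696.5 s ≈ 78.3 minutes.

78 minutes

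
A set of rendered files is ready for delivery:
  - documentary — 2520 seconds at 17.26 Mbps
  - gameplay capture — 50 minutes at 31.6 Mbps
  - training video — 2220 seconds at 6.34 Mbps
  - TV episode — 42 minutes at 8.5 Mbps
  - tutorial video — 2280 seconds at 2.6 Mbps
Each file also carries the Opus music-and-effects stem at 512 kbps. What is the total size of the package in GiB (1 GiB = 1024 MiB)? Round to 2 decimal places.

21.67 GiB

Audio: 512 kbps = 0.512 Mbps.
documentary: 17.772 Mbps × 2520 s = 44785.4 Mb
gameplay capture: 32.112 Mbps × 3000 s = 96336.0 Mb
training video: 6.852 Mbps × 2220 s = 15211.4 Mb
TV episode: 9.012 Mbps × 2520 s = 22710.2 Mb
tutorial video: 3.112 Mbps × 2280 s = 7095.4 Mb
Total: 186138.5 Mb = 23267.3 MB.
= 21.67 GiB.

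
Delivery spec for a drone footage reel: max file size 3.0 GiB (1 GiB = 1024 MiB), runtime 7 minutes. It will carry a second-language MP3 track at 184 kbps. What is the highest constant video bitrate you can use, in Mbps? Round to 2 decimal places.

61.17 Mbps

Budget: 3.0 GiB = 25769.8 Mb.
7 min = 420 s
Total bitrate budget: 25769.8 Mb / 420 s = 61.357 Mbps.
Audio: 184 kbps = 0.184 Mbps.
Video: 61.357 − 0.184 = 61.173 Mbps.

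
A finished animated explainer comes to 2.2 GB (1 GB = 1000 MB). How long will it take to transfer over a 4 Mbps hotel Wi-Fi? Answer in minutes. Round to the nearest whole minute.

73 minutes

File: 2.2 GB = 17600.0 Mb.
At 4 Mbps: 17600.0 / 4 = 4400.0 s ≈ 73.3 minutes.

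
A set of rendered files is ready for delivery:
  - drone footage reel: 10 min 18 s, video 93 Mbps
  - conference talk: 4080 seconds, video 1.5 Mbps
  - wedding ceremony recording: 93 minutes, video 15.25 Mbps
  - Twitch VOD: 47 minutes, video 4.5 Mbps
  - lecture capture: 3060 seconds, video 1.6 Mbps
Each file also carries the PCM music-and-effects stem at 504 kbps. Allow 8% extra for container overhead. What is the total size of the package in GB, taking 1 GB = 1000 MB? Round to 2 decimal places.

23.55 GB

Audio: 504 kbps = 0.504 Mbps.
drone footage reel: 93.504 Mbps × 618 s × 1.08 = 62408.3 Mb
conference talk: 2.004 Mbps × 4080 s × 1.08 = 8830.4 Mb
wedding ceremony recording: 15.754 Mbps × 5580 s × 1.08 = 94939.9 Mb
Twitch VOD: 5.004 Mbps × 2820 s × 1.08 = 15240.2 Mb
lecture capture: 2.104 Mbps × 3060 s × 1.08 = 6953.3 Mb
Total: 188372.1 Mb = 23546.5 MB.
= 23.55 GB.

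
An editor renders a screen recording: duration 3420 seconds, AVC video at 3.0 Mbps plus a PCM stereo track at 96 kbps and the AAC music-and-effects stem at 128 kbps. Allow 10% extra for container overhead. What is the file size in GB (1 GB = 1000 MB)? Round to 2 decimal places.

Audio total: 96 + 128 = 224 kbps = 0.224 Mbps.
Total bitrate: 3.0 + 0.224 = 3.224 Mbps.
Stream data: 3.224 Mbps × 3420 s = 11026.1 Mb.
With 10% container overhead: ×1.10.
12,129 Mb ÷ 8 = 1,516 MB → 1.516 GB.

1.52 GB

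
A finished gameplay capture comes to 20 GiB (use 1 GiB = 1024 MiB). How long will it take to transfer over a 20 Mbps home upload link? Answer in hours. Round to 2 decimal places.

2.39 hours

File: 20 GiB = 171798.7 Mb.
At 20 Mbps: 171798.7 / 20 = 8589.9 s ≈ 2.39 hours.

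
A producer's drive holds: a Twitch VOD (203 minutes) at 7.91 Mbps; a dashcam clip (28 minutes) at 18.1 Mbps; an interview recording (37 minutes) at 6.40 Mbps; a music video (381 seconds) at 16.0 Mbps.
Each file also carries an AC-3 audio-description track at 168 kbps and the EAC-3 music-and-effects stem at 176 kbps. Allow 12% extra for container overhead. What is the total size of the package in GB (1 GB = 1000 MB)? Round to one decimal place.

Audio total: 168 + 176 = 344 kbps = 0.344 Mbps.
Twitch VOD: 8.254 Mbps × 12180 s × 1.12 = 112597.8 Mb
dashcam clip: 18.444 Mbps × 1680 s × 1.12 = 34704.2 Mb
interview recording: 6.744 Mbps × 2220 s × 1.12 = 16768.3 Mb
music video: 16.344 Mbps × 381 s × 1.12 = 6974.3 Mb
Total: 171044.6 Mb = 21380.6 MB.
= 21.38 GB.

21.4 GB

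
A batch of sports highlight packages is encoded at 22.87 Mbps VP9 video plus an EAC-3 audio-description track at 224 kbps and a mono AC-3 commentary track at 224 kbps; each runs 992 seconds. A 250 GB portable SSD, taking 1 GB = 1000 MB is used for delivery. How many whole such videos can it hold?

86

Audio total: 224 + 224 = 448 kbps = 0.448 Mbps.
Total bitrate: 23.318 Mbps.
Per item: 23.318 Mbps × 992 s = 23,131 Mb = 2,891 MB.
Capacity: 250 GB = 2,000,000 Mb; 86.46 items → 86 complete.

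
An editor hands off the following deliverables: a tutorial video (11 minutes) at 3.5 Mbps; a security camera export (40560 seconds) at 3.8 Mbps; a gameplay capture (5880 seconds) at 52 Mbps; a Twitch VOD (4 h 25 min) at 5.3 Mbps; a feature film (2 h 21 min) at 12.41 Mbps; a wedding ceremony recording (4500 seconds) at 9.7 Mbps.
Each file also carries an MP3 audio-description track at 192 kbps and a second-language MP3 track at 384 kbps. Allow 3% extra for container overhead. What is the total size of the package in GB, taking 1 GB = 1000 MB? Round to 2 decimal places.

Audio total: 192 + 384 = 576 kbps = 0.576 Mbps.
tutorial video: 4.076 Mbps × 660 s × 1.03 = 2770.9 Mb
security camera export: 4.376 Mbps × 40560 s × 1.03 = 182815.3 Mb
gameplay capture: 52.576 Mbps × 5880 s × 1.03 = 318421.3 Mb
Twitch VOD: 5.876 Mbps × 15900 s × 1.03 = 96231.3 Mb
feature film: 12.986 Mbps × 8460 s × 1.03 = 113157.4 Mb
wedding ceremony recording: 10.276 Mbps × 4500 s × 1.03 = 47629.3 Mb
Total: 761025.3 Mb = 95128.2 MB.
= 95.13 GB.

95.13 GB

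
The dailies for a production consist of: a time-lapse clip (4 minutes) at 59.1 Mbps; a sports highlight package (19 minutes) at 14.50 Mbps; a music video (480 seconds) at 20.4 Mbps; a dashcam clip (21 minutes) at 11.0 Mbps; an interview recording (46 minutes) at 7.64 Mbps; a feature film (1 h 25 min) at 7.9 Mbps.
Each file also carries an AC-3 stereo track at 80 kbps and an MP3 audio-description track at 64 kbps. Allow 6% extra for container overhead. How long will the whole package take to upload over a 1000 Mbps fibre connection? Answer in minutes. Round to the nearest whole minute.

2 minutes

Audio total: 80 + 64 = 144 kbps = 0.144 Mbps.
time-lapse clip: 59.244 Mbps × 240 s × 1.06 = 15071.7 Mb
sports highlight package: 14.644 Mbps × 1140 s × 1.06 = 17695.8 Mb
music video: 20.544 Mbps × 480 s × 1.06 = 10452.8 Mb
dashcam clip: 11.144 Mbps × 1260 s × 1.06 = 14883.9 Mb
interview recording: 7.784 Mbps × 2760 s × 1.06 = 22772.9 Mb
feature film: 8.044 Mbps × 5100 s × 1.06 = 43485.9 Mb
Total: 124362.9 Mb = 15545.4 MB.
At 1000 Mbps: 124362.9 / 1000 = 124 s ≈ 2.07 minutes.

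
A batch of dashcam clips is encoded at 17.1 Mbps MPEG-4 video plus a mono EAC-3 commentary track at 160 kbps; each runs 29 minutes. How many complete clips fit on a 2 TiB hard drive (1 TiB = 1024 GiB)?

29 min = 1740 s
Audio: 160 kbps = 0.160 Mbps.
Total bitrate: 17.260 Mbps.
Per item: 17.260 Mbps × 1740 s = 30,032 Mb = 3,754 MB.
Capacity: 2 TiB = 17,592,186 Mb; 585.77 items → 585 complete.

585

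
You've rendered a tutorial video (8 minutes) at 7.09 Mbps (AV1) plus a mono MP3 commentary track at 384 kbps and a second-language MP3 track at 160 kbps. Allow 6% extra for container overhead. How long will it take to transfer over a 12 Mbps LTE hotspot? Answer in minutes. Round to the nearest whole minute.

8 min = 480 s
Audio total: 384 + 160 = 544 kbps = 0.544 Mbps.
Total bitrate: 7.634 Mbps.
File: 7.634 Mbps × 480 s = 3664.3 Mb.
With 6% container overhead: ×1.06. → 3884.2 Mb.
At 12 Mbps: 3884.2 / 12 = 323.7 s ≈ 5.39 minutes.

5 minutes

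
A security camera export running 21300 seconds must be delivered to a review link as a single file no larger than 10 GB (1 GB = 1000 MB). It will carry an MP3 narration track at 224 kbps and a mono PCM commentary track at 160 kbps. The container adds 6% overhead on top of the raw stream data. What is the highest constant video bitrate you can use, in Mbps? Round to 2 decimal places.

3.16 Mbps

Budget: 10 GB = 80000.0 Mb.
Stream payload after overhead: 80000.0 / 1.06 = 75471.7 Mb.
Total bitrate budget: 75471.7 Mb / 21300 s = 3.543 Mbps.
Audio total: 224 + 160 = 384 kbps = 0.384 Mbps.
Video: 3.543 − 0.384 = 3.159 Mbps.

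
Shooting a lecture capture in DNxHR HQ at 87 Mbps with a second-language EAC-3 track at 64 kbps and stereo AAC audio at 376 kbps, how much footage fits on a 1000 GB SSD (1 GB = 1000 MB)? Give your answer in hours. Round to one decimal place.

Audio total: 64 + 376 = 440 kbps = 0.440 Mbps.
Total bitrate: 87 + 0.440 = 87.440 Mbps.
Capacity: 1000 GB = 8,000,000 Mb.
Recording time: 8,000,000 / 87.440 = 91,491 s ≈ 25.4 hours.

25.4 hours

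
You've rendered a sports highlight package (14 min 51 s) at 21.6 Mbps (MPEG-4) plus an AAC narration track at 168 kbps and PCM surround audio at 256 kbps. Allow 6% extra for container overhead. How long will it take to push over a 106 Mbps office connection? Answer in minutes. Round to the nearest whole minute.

3 minutes

14 min 51 s = 891 s
Audio total: 168 + 256 = 424 kbps = 0.424 Mbps.
Total bitrate: 22.024 Mbps.
File: 22.024 Mbps × 891 s = 19623.4 Mb.
With 6% container overhead: ×1.06. → 20800.8 Mb.
At 106 Mbps: 20800.8 / 106 = 196.2 s ≈ 3.27 minutes.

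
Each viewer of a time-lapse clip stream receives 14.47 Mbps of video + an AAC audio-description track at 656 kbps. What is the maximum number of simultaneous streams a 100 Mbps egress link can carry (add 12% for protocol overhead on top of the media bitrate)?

Audio: 656 kbps = 0.656 Mbps.
Per-viewer media rate: 15.126 Mbps.
On the wire with 12% overhead: 16.941 Mbps.
100 Mbps = 100.0 Mbps; 100.0 / 16.941 = 5.90 → 5 viewers.

5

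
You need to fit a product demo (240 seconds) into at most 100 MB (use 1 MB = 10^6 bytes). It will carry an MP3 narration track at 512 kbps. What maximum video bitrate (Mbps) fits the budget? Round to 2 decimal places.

Budget: 100 MB = 800.0 Mb.
Total bitrate budget: 800.0 Mb / 240 s = 3.333 Mbps.
Audio: 512 kbps = 0.512 Mbps.
Video: 3.333 − 0.512 = 2.821 Mbps.

2.82 Mbps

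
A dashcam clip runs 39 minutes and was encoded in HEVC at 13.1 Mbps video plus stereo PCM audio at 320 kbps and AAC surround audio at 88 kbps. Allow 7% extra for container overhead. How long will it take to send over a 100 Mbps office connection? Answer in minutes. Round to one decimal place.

39 min = 2340 s
Audio total: 320 + 88 = 408 kbps = 0.408 Mbps.
Total bitrate: 13.508 Mbps.
File: 13.508 Mbps × 2340 s = 31608.7 Mb.
With 7% container overhead: ×1.07. → 33821.3 Mb.
At 100 Mbps: 33821.3 / 100 = 338.2 s ≈ 5.64 minutes.

5.6 minutes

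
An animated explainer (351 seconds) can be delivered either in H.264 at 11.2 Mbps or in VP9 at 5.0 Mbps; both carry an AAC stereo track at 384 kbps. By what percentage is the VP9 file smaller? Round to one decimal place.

Audio: 384 kbps = 0.384 Mbps.
H.264: 11.584 Mbps × 351 s = 4066.0 Mb = 0.508 GB.
VP9: 5.384 Mbps × 351 s = 1889.8 Mb = 0.236 GB.
Reduction: (1 − 0.236/0.508) × 100 = 53.52%.

53.5%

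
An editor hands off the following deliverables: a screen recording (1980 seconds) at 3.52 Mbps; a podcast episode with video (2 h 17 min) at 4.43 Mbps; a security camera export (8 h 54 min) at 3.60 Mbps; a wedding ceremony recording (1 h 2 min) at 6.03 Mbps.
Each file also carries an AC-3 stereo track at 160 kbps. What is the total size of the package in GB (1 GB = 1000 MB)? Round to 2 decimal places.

Audio: 160 kbps = 0.160 Mbps.
screen recording: 3.680 Mbps × 1980 s = 7286.4 Mb
podcast episode with video: 4.590 Mbps × 8220 s = 37729.8 Mb
security camera export: 3.760 Mbps × 32040 s = 120470.4 Mb
wedding ceremony recording: 6.190 Mbps × 3720 s = 23026.8 Mb
Total: 188513.4 Mb = 23564.2 MB.
= 23.56 GB.

23.56 GB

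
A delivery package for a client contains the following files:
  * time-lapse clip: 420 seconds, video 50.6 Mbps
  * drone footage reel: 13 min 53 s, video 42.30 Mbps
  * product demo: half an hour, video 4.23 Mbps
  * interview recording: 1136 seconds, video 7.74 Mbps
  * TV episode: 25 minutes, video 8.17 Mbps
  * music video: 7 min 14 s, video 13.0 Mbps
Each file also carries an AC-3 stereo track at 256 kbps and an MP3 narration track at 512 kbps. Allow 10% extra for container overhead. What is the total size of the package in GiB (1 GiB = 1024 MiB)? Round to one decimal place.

Audio total: 256 + 512 = 768 kbps = 0.768 Mbps.
time-lapse clip: 51.368 Mbps × 420 s × 1.10 = 23732.0 Mb
drone footage reel: 43.068 Mbps × 833 s × 1.10 = 39463.2 Mb
product demo: 4.998 Mbps × 1800 s × 1.10 = 9896.0 Mb
interview recording: 8.508 Mbps × 1136 s × 1.10 = 10631.6 Mb
TV episode: 8.938 Mbps × 1500 s × 1.10 = 14747.7 Mb
music video: 13.768 Mbps × 434 s × 1.10 = 6572.8 Mb
Total: 105043.4 Mb = 13130.4 MB.
= 12.23 GiB.

12.2 GiB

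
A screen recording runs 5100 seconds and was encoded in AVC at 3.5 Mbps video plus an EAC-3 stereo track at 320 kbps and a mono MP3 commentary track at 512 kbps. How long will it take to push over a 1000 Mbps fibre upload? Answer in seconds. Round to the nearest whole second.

Audio total: 320 + 512 = 832 kbps = 0.832 Mbps.
Total bitrate: 4.332 Mbps.
File: 4.332 Mbps × 5100 s = 22093.2 Mb.
At 1000 Mbps: 22093.2 / 1000 = 22.1 s ≈ 22.1 seconds.

22 seconds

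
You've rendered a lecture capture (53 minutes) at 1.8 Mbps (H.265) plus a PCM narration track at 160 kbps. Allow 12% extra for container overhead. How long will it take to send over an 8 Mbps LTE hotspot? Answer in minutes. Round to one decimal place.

53 min = 3180 s
Audio: 160 kbps = 0.160 Mbps.
Total bitrate: 1.960 Mbps.
File: 1.960 Mbps × 3180 s = 6232.8 Mb.
With 12% container overhead: ×1.12. → 6980.7 Mb.
At 8 Mbps: 6980.7 / 8 = 872.6 s ≈ 14.5 minutes.

14.5 minutes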